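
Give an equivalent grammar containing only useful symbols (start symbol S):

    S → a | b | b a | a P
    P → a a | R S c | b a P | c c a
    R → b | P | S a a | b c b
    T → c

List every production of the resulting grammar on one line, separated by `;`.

S → a | b | b a | a P; P → a a | R S c | b a P | c c a; R → b | P | S a a | b c b

Generating nonterminals: {P, R, S, T}.
Reachable from S after that: {P, R, S}.
Removed useless symbols: {T} and every production mentioning them.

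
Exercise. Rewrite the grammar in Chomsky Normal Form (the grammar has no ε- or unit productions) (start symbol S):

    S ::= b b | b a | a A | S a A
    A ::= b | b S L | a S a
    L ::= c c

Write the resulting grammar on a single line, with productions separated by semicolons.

S ::= X1 X1 | X1 X2 | X2 A | S Y1; A ::= b | X1 Y2 | X2 Y3; L ::= X3 X3; X1 ::= b; X2 ::= a; X3 ::= c; Y1 ::= X2 A; Y2 ::= S L; Y3 ::= S X2

Introduce a nonterminal for each terminal appearing in a rule of length ≥ 2: X1 → b, X2 → a, X3 → c.
Binarize each right-hand side of length ≥ 3 by chaining fresh nonterminals (Y1, Y2, …): affected rules were S → S X2 A; A → X1 S L; A → X2 S X2.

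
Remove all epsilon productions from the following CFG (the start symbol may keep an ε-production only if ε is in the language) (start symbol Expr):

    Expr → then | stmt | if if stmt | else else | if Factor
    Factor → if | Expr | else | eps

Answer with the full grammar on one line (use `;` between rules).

The nullable symbols are {Factor}.
ε ∉ L(G), so no ε-production is kept.
For each production, add variants omitting each subset of nullable occurrences: Expr → if Factor gives if Factor | if.

Expr → then | stmt | if if stmt | else else | if Factor | if; Factor → if | Expr | else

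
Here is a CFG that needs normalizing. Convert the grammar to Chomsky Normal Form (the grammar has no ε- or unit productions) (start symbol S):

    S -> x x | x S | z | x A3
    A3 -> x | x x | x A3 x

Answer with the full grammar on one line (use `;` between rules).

Introduce a nonterminal for each terminal appearing in a rule of length ≥ 2: X1 → x.
Binarize each right-hand side of length ≥ 3 by chaining fresh nonterminals (Y1, Y2, …): affected rules were A3 → X1 A3 X1.

S -> X1 X1 | X1 S | z | X1 A3; A3 -> x | X1 X1 | X1 Y1; X1 -> x; Y1 -> A3 X1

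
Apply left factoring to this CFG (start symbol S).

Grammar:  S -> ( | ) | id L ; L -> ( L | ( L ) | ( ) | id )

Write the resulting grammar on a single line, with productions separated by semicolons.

L has alternatives sharing prefix '(': factor to L → ( L' with L' → L | L ) | ).
L' has alternatives sharing prefix 'L': factor to L' → L L'' with L'' → ε | ).

S -> ( | ) | id L; L -> id ) | ( L'; L' -> ) | L L''; L'' -> eps | )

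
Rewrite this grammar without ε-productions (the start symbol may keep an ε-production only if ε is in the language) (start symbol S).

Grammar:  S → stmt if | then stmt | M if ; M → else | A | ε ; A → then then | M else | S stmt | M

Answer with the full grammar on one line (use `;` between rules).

The nullable symbols are {A, M}.
ε ∉ L(G), so no ε-production is kept.
Add the nullable-subset variants: S → M if gives M if | if. A → M else gives M else | else.

S → stmt if | then stmt | M if | if; M → else | A; A → then then | M else | else | S stmt | M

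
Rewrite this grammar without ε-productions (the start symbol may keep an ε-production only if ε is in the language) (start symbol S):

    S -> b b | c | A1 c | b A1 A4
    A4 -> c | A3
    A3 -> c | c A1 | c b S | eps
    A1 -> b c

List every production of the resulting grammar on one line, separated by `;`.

Nullable set = {A3, A4}.
ε ∉ L(G), so no ε-production is kept.
For each production, add variants omitting each subset of nullable occurrences: S → b A1 A4 gives b A1 A4 | b A1.

S -> b b | c | A1 c | b A1 A4 | b A1; A4 -> c | A3; A3 -> c | c A1 | c b S; A1 -> b c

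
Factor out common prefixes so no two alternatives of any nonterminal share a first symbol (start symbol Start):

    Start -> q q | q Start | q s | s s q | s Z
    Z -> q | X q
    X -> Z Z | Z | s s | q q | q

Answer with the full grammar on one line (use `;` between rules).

Start -> q Start1 | s Start2; Z -> q | X q; X -> s s | Z X1 | q X2; Start1 -> q | Start | s; Start2 -> s q | Z; X1 -> Z | ε; X2 -> q | ε

Start has alternatives sharing prefix 'q': factor to Start → q Start1 with Start1 → q | Start | s.
Start has alternatives sharing prefix 's': factor to Start → s Start2 with Start2 → s q | Z.
X has alternatives sharing prefix 'Z': factor to X → Z X1 with X1 → Z | ε.
X has alternatives sharing prefix 'q': factor to X → q X2 with X2 → q | ε.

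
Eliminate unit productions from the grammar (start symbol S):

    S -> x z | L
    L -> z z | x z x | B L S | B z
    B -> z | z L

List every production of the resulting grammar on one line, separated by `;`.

S -> z z | x z x | B L S | B z | x z; L -> z z | x z x | B L S | B z; B -> z | z L

Unit pairs: S ⇒* {L}.
Replace each nonterminal's rules with the union of the non-unit rules of every nonterminal it unit-derives.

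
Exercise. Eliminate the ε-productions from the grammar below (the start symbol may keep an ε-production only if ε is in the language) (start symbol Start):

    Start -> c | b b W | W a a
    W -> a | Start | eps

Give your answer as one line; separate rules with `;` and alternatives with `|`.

Start -> c | b b W | b b | W a a | a a; W -> a | Start

The nullable symbols are {W}.
ε ∉ L(G), so no ε-production is kept.
For each production, add variants omitting each subset of nullable occurrences: Start → b b W gives b b W | b b. Start → W a a gives W a a | a a.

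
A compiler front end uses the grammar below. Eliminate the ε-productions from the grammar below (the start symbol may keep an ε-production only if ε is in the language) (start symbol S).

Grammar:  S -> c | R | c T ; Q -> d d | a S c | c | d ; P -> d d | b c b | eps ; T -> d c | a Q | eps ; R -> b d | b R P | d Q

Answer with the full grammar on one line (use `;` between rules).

S -> c | R | c T; Q -> d d | a S c | c | d; P -> d d | b c b; T -> d c | a Q; R -> b d | b R P | b R | d Q

Nullable nonterminals: {P, T}.
ε ∉ L(G), so no ε-production is kept.
Add the nullable-subset variants: R → b R P gives b R P | b R.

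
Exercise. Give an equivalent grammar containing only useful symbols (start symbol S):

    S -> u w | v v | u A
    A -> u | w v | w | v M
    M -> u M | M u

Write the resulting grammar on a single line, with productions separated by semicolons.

S -> u w | v v | u A; A -> u | w v | w

Generating nonterminals: {A, S}.
Reachable from S after that: {A, S}.
Removed useless symbols: {M} and every production mentioning them.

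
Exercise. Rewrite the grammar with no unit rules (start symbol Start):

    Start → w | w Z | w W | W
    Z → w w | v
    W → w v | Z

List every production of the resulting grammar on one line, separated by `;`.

Unit pairs: Start ⇒* {W, Z}; W ⇒* {Z}.
Replace each nonterminal's rules with the union of the non-unit rules of every nonterminal it unit-derives.

Start → w w | v | w | w Z | w W | w v; Z → w w | v; W → w w | v | w v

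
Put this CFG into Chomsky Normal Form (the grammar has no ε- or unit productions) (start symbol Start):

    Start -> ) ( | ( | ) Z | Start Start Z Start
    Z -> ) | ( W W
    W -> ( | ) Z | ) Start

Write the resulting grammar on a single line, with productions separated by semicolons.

Start -> X1 X2 | ( | X1 Z | Start Y1; Z -> ) | X2 Y3; W -> ( | X1 Z | X1 Start; X1 -> ); X2 -> (; Y1 -> Start Y2; Y2 -> Z Start; Y3 -> W W

Introduce a nonterminal for each terminal appearing in a rule of length ≥ 2: X1 → ), X2 → (.
Binarize each right-hand side of length ≥ 3 by chaining fresh nonterminals (Y1, Y2, …): affected rules were Start → Start Start Z Start; Z → X2 W W.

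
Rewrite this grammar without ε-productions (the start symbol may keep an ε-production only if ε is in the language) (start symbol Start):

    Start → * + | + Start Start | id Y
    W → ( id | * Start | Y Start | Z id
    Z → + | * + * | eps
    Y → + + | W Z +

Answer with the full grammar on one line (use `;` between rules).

Start → * + | + Start Start | id Y; W → ( id | * Start | Y Start | Z id | id; Z → + | * + *; Y → + + | W Z + | W +

The nullable symbols are {Z}.
ε ∉ L(G), so no ε-production is kept.
Add the nullable-subset variants: W → Z id gives Z id | id. Y → W Z + gives W Z + | W +.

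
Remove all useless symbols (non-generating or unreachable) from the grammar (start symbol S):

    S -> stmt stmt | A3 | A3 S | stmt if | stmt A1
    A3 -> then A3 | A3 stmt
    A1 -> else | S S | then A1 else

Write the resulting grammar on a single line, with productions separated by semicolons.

Generating nonterminals: {A1, S}.
Reachable from S after that: {A1, S}.
Removed useless symbols: {A3} and every production mentioning them.

S -> stmt stmt | stmt if | stmt A1; A1 -> else | S S | then A1 else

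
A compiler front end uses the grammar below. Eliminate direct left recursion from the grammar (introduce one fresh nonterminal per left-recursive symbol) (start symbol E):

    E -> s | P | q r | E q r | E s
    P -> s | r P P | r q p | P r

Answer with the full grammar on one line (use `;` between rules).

Directly left-recursive nonterminals: E, P.
For E: α = {q r, s}, β = {s, P, q r}. Rewrite as E → β E' and E' → α E' | ε.
For P: α = {r}, β = {s, r P P, r q p}. Rewrite as P → β P' and P' → α P' | ε.

E -> s E' | P E' | q r E'; P -> s P' | r P P P' | r q p P'; E' -> q r E' | s E' | ε; P' -> r P' | ε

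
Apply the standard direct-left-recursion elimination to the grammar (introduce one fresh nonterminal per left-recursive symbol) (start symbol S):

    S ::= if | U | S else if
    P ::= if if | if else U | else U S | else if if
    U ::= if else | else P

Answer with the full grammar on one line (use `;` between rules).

Directly left-recursive nonterminal: S.
For S: α = {else if}, β = {if, U}. Rewrite as S → β S' and S' → α S' | ε.

S ::= if S' | U S'; P ::= if if | if else U | else U S | else if if; U ::= if else | else P; S' ::= else if S' | ε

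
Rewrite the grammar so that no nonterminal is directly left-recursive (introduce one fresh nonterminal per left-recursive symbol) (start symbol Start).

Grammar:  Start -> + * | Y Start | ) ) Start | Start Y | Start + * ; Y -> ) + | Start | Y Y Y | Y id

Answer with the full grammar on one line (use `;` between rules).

Directly left-recursive nonterminals: Start, Y.
For Start: α = {Y, + *}, β = {+ *, Y Start, ) ) Start}. Rewrite as Start → β Start1 and Start1 → α Start1 | ε.
For Y: α = {Y Y, id}, β = {) +, Start}. Rewrite as Y → β Y1 and Y1 → α Y1 | ε.

Start -> + * Start1 | Y Start Start1 | ) ) Start Start1; Y -> ) + Y1 | Start Y1; Start1 -> Y Start1 | + * Start1 | ε; Y1 -> Y Y Y1 | id Y1 | ε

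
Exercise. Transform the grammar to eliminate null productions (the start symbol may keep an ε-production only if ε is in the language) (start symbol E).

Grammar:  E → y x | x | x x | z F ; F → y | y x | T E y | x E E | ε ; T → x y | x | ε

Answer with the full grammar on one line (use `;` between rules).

E → y x | x | x x | z F | z; F → y | y x | T E y | E y | x E E; T → x y | x

Nullable nonterminals: {F, T}.
ε ∉ L(G), so no ε-production is kept.
Expand every rule over subsets of its nullable positions: E → z F gives z F | z. F → T E y gives T E y | E y.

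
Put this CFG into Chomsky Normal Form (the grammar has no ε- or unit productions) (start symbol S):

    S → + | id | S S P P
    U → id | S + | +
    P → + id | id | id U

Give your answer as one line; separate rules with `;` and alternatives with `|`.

S → + | id | S Y1; U → id | S X1 | +; P → X1 X2 | id | X2 U; X1 → +; X2 → id; Y1 → S Y2; Y2 → P P

Introduce a nonterminal for each terminal appearing in a rule of length ≥ 2: X1 → +, X2 → id.
Binarize each right-hand side of length ≥ 3 by chaining fresh nonterminals (Y1, Y2, …): affected rules were S → S S P P.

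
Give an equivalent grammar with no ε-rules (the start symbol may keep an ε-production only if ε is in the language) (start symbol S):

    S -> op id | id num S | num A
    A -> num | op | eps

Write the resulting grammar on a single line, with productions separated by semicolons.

S -> op id | id num S | num A | num; A -> num | op

The nullable symbols are {A}.
ε ∉ L(G), so no ε-production is kept.
Expand every rule over subsets of its nullable positions: S → num A gives num A | num.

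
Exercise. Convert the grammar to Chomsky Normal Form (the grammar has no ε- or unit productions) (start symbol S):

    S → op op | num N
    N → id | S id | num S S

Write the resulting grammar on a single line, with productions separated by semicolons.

Introduce a nonterminal for each terminal appearing in a rule of length ≥ 2: X1 → op, X2 → num, X3 → id.
Binarize each right-hand side of length ≥ 3 by chaining fresh nonterminals (Y1, Y2, …): affected rules were N → X2 S S.

S → X1 X1 | X2 N; N → id | S X3 | X2 Y1; X1 → op; X2 → num; X3 → id; Y1 → S S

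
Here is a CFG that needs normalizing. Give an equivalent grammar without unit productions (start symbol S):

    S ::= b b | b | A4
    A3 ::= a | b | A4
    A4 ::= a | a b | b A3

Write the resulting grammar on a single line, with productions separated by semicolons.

Unit pairs: A3 ⇒* {A4}; S ⇒* {A4}.
For each unit pair (A, B), copy every non-unit production of B to A, then drop all unit productions.

S ::= a | a b | b A3 | b b | b; A3 ::= a | a b | b A3 | b; A4 ::= a | a b | b A3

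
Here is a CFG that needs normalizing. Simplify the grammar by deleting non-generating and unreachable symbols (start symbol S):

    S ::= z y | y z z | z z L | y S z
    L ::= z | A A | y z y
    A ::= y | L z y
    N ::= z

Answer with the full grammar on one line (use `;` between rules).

S ::= z y | y z z | z z L | y S z; L ::= z | A A | y z y; A ::= y | L z y

Generating nonterminals: {A, L, N, S}.
Reachable from S after that: {A, L, S}.
Removed useless symbols: {N} and every production mentioning them.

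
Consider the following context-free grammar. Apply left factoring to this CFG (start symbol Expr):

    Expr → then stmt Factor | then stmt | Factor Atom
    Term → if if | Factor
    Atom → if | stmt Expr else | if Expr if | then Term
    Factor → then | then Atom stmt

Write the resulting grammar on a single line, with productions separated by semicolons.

Expr → Factor Atom | then stmt Expr1; Term → if if | Factor; Atom → stmt Expr else | then Term | if Atom1; Factor → then Factor1; Expr1 → Factor | ε; Atom1 → ε | Expr if; Factor1 → ε | Atom stmt

Expr has alternatives sharing prefix 'then stmt': factor to Expr → then stmt Expr1 with Expr1 → Factor | ε.
Atom has alternatives sharing prefix 'if': factor to Atom → if Atom1 with Atom1 → ε | Expr if.
Factor has alternatives sharing prefix 'then': factor to Factor → then Factor1 with Factor1 → ε | Atom stmt.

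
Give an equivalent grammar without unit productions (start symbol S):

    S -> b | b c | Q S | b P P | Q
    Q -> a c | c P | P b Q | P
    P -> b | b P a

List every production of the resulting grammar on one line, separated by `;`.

Unit pairs: Q ⇒* {P}; S ⇒* {P, Q}.
For every A with A ⇒* B via unit rules, add B's non-unit alternatives to A; then delete every rule of the form X → Y.

S -> b | b c | Q S | b P P | b P a | a c | c P | P b Q; Q -> b | b P a | a c | c P | P b Q; P -> b | b P a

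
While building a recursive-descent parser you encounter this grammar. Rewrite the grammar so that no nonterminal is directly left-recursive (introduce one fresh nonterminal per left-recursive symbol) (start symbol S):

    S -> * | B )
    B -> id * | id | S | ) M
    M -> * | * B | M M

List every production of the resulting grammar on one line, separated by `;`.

S -> * | B ); B -> id * | id | S | ) M; M -> * M' | * B M'; M' -> M M' | ε

Directly left-recursive nonterminal: M.
For M: α = {M}, β = {*, * B}. Rewrite as M → β M' and M' → α M' | ε.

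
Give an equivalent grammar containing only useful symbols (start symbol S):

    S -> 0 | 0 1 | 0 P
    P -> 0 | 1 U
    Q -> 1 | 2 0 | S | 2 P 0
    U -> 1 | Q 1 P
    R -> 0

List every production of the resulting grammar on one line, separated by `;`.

S -> 0 | 0 1 | 0 P; P -> 0 | 1 U; Q -> 1 | 2 0 | S | 2 P 0; U -> 1 | Q 1 P

Generating nonterminals: {P, Q, R, S, U}.
Reachable from S after that: {P, Q, S, U}.
Removed useless symbols: {R} and every production mentioning them.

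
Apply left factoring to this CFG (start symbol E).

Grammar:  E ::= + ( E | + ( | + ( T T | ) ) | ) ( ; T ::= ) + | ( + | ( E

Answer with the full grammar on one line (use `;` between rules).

E ::= + ( E' | ) E''; T ::= ) + | ( T'; E' ::= E | ε | T T; E'' ::= ) | (; T' ::= + | E

E has alternatives sharing prefix '+ (': factor to E → + ( E' with E' → E | ε | T T.
E has alternatives sharing prefix ')': factor to E → ) E'' with E'' → ) | (.
T has alternatives sharing prefix '(': factor to T → ( T' with T' → + | E.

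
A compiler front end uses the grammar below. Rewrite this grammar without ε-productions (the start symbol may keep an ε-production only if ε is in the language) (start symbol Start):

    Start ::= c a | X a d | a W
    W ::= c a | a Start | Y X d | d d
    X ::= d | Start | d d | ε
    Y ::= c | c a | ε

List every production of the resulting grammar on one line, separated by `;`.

The nullable symbols are {X, Y}.
ε ∉ L(G), so no ε-production is kept.
For each production, add variants omitting each subset of nullable occurrences: Start → X a d gives X a d | a d. W → Y X d gives Y X d | Y d | X d | d.

Start ::= c a | X a d | a d | a W; W ::= c a | a Start | Y X d | Y d | X d | d | d d; X ::= d | Start | d d; Y ::= c | c a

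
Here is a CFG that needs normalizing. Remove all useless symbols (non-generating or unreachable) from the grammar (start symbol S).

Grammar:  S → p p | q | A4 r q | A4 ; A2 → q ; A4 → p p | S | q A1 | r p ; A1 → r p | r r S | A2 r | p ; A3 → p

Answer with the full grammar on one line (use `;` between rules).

Generating nonterminals: {A1, A2, A3, A4, S}.
Reachable from S after that: {A1, A2, A4, S}.
Removed useless symbols: {A3} and every production mentioning them.

S → p p | q | A4 r q | A4; A2 → q; A4 → p p | S | q A1 | r p; A1 → r p | r r S | A2 r | p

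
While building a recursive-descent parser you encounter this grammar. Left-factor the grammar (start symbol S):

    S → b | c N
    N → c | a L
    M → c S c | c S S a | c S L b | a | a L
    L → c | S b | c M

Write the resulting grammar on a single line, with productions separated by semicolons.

M has alternatives sharing prefix 'c S': factor to M → c S M' with M' → c | S a | L b.
M has alternatives sharing prefix 'a': factor to M → a M'' with M'' → ε | L.
L has alternatives sharing prefix 'c': factor to L → c L' with L' → ε | M.

S → b | c N; N → c | a L; M → c S M' | a M''; L → S b | c L'; M' → c | S a | L b; M'' → ε | L; L' → ε | M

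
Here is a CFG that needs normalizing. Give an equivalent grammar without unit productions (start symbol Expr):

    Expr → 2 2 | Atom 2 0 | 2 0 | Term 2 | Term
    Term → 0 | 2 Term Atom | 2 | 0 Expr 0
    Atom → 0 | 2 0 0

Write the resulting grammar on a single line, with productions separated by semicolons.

Expr → 0 | 2 Term Atom | 2 | 0 Expr 0 | 2 2 | Atom 2 0 | 2 0 | Term 2; Term → 0 | 2 Term Atom | 2 | 0 Expr 0; Atom → 0 | 2 0 0

Unit pairs: Expr ⇒* {Term}.
Replace each nonterminal's rules with the union of the non-unit rules of every nonterminal it unit-derives.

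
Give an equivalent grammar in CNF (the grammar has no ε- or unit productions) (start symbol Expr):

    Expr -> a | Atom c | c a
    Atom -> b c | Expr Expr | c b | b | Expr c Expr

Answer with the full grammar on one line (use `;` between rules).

Introduce a nonterminal for each terminal appearing in a rule of length ≥ 2: X1 → c, X2 → a, X3 → b.
Binarize each right-hand side of length ≥ 3 by chaining fresh nonterminals (Y1, Y2, …): affected rules were Atom → Expr X1 Expr.

Expr -> a | Atom X1 | X1 X2; Atom -> X3 X1 | Expr Expr | X1 X3 | b | Expr Y1; X1 -> c; X2 -> a; X3 -> b; Y1 -> X1 Expr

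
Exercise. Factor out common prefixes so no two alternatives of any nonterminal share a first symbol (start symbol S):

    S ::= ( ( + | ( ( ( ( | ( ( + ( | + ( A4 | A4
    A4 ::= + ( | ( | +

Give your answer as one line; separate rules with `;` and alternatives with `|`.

S ::= + ( A4 | A4 | ( ( S'; A4 ::= ( | + A4'; S' ::= ( ( | + S''; A4' ::= ( | ε; S'' ::= ε | (

S has alternatives sharing prefix '( (': factor to S → ( ( S' with S' → + | ( ( | + (.
A4 has alternatives sharing prefix '+': factor to A4 → + A4' with A4' → ( | ε.
S' has alternatives sharing prefix '+': factor to S' → + S'' with S'' → ε | (.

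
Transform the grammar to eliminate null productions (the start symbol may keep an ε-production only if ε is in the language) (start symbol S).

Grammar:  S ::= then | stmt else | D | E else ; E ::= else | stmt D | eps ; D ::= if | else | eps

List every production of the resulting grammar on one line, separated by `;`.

S ::= then | stmt else | D | E else | else | ε; E ::= else | stmt D | stmt; D ::= if | else

The nullable symbols are {D, E, S}.
ε ∈ L(G) since S is nullable, so keep S → ε.
Expand every rule over subsets of its nullable positions: S → E else gives E else | else. E → stmt D gives stmt D | stmt.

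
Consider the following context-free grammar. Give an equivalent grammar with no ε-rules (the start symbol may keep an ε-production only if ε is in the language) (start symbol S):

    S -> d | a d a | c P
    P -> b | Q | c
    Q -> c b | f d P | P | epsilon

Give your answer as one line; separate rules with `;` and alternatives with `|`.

Nullable nonterminals: {P, Q}.
ε ∉ L(G), so no ε-production is kept.
Expand every rule over subsets of its nullable positions: S → c P gives c P | c. Q → f d P gives f d P | f d.

S -> d | a d a | c P | c; P -> b | Q | c; Q -> c b | f d P | f d | P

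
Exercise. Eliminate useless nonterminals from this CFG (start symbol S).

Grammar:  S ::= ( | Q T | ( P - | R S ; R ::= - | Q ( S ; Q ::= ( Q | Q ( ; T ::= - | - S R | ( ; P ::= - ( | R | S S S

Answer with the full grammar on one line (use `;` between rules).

Generating nonterminals: {P, R, S, T}.
Reachable from S after that: {P, R, S}.
Removed useless symbols: {Q, T} and every production mentioning them.

S ::= ( | ( P - | R S; R ::= -; P ::= - ( | R | S S S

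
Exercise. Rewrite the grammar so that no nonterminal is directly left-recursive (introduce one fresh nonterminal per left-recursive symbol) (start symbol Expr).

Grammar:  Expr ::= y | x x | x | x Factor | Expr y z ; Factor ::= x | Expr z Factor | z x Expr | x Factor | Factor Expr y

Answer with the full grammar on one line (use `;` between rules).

Expr ::= y Expr1 | x x Expr1 | x Expr1 | x Factor Expr1; Factor ::= x Factor1 | Expr z Factor Factor1 | z x Expr Factor1 | x Factor Factor1; Expr1 ::= y z Expr1 | ε; Factor1 ::= Expr y Factor1 | ε

Left recursion appears on Expr, Factor.
For Expr: α = {y z}, β = {y, x x, x, x Factor}. Rewrite as Expr → β Expr1 and Expr1 → α Expr1 | ε.
For Factor: α = {Expr y}, β = {x, Expr z Factor, z x Expr, x Factor}. Rewrite as Factor → β Factor1 and Factor1 → α Factor1 | ε.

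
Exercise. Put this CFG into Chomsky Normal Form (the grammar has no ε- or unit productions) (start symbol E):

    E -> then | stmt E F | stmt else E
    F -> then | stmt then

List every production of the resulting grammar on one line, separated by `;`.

Introduce a nonterminal for each terminal appearing in a rule of length ≥ 2: X1 → stmt, X2 → else, X3 → then.
Binarize each right-hand side of length ≥ 3 by chaining fresh nonterminals (Y1, Y2, …): affected rules were E → X1 E F; E → X1 X2 E.

E -> then | X1 Y1 | X1 Y2; F -> then | X1 X3; X1 -> stmt; X2 -> else; X3 -> then; Y1 -> E F; Y2 -> X2 E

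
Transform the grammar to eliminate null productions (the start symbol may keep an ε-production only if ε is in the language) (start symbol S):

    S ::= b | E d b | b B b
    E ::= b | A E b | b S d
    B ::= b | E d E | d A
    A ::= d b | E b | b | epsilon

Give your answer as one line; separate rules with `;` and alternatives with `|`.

Nullable set = {A}.
ε ∉ L(G), so no ε-production is kept.
Add the nullable-subset variants: E → A E b gives A E b | E b. B → d A gives d A | d.

S ::= b | E d b | b B b; E ::= b | A E b | E b | b S d; B ::= b | E d E | d A | d; A ::= d b | E b | b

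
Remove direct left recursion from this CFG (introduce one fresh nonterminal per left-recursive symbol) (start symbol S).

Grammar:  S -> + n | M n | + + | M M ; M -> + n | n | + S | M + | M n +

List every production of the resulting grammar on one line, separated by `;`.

Left recursion appears on M.
For M: α = {+, n +}, β = {+ n, n, + S}. Rewrite as M → β M' and M' → α M' | ε.

S -> + n | M n | + + | M M; M -> + n M' | n M' | + S M'; M' -> + M' | n + M' | ε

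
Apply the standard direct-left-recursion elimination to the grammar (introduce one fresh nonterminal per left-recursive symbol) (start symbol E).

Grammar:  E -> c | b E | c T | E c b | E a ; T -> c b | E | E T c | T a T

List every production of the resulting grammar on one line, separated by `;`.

E -> c E' | b E E' | c T E'; T -> c b T' | E T' | E T c T'; E' -> c b E' | a E' | ε; T' -> a T T' | ε

E, T are directly left-recursive.
For E: α = {c b, a}, β = {c, b E, c T}. Rewrite as E → β E' and E' → α E' | ε.
For T: α = {a T}, β = {c b, E, E T c}. Rewrite as T → β T' and T' → α T' | ε.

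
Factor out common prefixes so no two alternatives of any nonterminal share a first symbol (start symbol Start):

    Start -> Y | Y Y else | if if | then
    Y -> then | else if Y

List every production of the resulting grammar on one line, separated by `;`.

Start -> if if | then | Y Start1; Y -> then | else if Y; Start1 -> ε | Y else

Start has alternatives sharing prefix 'Y': factor to Start → Y Start1 with Start1 → ε | Y else.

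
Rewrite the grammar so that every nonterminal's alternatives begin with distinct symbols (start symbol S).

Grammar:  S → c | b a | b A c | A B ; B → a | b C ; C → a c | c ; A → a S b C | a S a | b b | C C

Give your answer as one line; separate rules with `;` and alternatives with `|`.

S → c | A B | b S'; B → a | b C; C → a c | c; A → b b | C C | a S A'; S' → a | A c; A' → b C | a

S has alternatives sharing prefix 'b': factor to S → b S' with S' → a | A c.
A has alternatives sharing prefix 'a S': factor to A → a S A' with A' → b C | a.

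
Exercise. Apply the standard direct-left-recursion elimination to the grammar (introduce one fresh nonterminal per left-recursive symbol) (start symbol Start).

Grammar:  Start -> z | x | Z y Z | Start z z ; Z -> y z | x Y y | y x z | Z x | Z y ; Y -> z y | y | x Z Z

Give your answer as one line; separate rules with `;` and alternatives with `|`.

Start -> z Start1 | x Start1 | Z y Z Start1; Z -> y z Z1 | x Y y Z1 | y x z Z1; Y -> z y | y | x Z Z; Start1 -> z z Start1 | eps; Z1 -> x Z1 | y Z1 | eps

Directly left-recursive nonterminals: Start, Z.
For Start: α = {z z}, β = {z, x, Z y Z}. Rewrite as Start → β Start1 and Start1 → α Start1 | ε.
For Z: α = {x, y}, β = {y z, x Y y, y x z}. Rewrite as Z → β Z1 and Z1 → α Z1 | ε.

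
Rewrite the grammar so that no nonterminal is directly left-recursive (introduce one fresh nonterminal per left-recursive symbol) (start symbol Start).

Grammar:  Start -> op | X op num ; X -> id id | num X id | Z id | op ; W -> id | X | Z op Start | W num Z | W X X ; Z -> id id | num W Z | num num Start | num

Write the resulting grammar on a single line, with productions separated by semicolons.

W is directly left-recursive.
For W: α = {num Z, X X}, β = {id, X, Z op Start}. Rewrite as W → β W1 and W1 → α W1 | ε.

Start -> op | X op num; X -> id id | num X id | Z id | op; W -> id W1 | X W1 | Z op Start W1; Z -> id id | num W Z | num num Start | num; W1 -> num Z W1 | X X W1 | ε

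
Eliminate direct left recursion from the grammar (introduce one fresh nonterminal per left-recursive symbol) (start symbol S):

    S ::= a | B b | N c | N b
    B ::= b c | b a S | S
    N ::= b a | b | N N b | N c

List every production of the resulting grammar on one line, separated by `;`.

N is directly left-recursive.
For N: α = {N b, c}, β = {b a, b}. Rewrite as N → β N' and N' → α N' | ε.

S ::= a | B b | N c | N b; B ::= b c | b a S | S; N ::= b a N' | b N'; N' ::= N b N' | c N' | ε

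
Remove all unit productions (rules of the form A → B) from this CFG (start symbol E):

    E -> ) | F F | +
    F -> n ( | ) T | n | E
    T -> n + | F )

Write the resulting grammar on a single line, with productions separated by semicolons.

E -> ) | F F | +; F -> ) | F F | + | n ( | ) T | n; T -> n + | F )

Unit pairs: F ⇒* {E}.
For every A with A ⇒* B via unit rules, add B's non-unit alternatives to A; then delete every rule of the form X → Y.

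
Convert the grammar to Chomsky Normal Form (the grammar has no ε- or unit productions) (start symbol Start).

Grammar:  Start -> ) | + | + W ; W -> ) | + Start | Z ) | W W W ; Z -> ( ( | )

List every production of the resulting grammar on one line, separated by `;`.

Introduce a nonterminal for each terminal appearing in a rule of length ≥ 2: X1 → +, X2 → ), X3 → (.
Binarize each right-hand side of length ≥ 3 by chaining fresh nonterminals (Y1, Y2, …): affected rules were W → W W W.

Start -> ) | + | X1 W; W -> ) | X1 Start | Z X2 | W Y1; Z -> X3 X3 | ); X1 -> +; X2 -> ); X3 -> (; Y1 -> W W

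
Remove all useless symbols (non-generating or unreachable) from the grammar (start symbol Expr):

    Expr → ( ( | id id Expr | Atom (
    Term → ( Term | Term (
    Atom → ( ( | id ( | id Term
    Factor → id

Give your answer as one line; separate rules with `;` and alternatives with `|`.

Expr → ( ( | id id Expr | Atom (; Atom → ( ( | id (

Generating nonterminals: {Atom, Expr, Factor}.
Reachable from Expr after that: {Atom, Expr}.
Removed useless symbols: {Factor, Term} and every production mentioning them.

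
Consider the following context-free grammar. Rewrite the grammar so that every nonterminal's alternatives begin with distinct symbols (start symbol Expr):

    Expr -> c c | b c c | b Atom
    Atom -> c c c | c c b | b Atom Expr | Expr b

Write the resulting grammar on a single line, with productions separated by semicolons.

Expr -> c c | b Expr1; Atom -> b Atom Expr | Expr b | c c Atom1; Expr1 -> c c | Atom; Atom1 -> c | b

Expr has alternatives sharing prefix 'b': factor to Expr → b Expr1 with Expr1 → c c | Atom.
Atom has alternatives sharing prefix 'c c': factor to Atom → c c Atom1 with Atom1 → c | b.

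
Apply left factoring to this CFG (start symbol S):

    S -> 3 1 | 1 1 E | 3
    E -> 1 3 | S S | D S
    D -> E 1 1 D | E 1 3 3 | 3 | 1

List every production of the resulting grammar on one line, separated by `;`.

S has alternatives sharing prefix '3': factor to S → 3 S' with S' → 1 | ε.
D has alternatives sharing prefix 'E 1': factor to D → E 1 D' with D' → 1 D | 3 3.

S -> 1 1 E | 3 S'; E -> 1 3 | S S | D S; D -> 3 | 1 | E 1 D'; S' -> 1 | eps; D' -> 1 D | 3 3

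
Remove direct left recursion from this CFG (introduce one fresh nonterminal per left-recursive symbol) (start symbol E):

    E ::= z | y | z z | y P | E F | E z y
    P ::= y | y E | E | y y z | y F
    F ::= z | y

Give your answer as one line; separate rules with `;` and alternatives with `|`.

E ::= z E' | y E' | z z E' | y P E'; P ::= y | y E | E | y y z | y F; F ::= z | y; E' ::= F E' | z y E' | eps

E is directly left-recursive.
For E: α = {F, z y}, β = {z, y, z z, y P}. Rewrite as E → β E' and E' → α E' | ε.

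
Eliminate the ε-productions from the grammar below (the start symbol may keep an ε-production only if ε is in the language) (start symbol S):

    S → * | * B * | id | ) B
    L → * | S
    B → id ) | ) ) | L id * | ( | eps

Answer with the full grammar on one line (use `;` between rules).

Nullable nonterminals: {B}.
ε ∉ L(G), so no ε-production is kept.
Expand every rule over subsets of its nullable positions: S → * B * gives * B * | * *. S → ) B gives ) B | ).

S → * | * B * | * * | id | ) B | ); L → * | S; B → id ) | ) ) | L id * | (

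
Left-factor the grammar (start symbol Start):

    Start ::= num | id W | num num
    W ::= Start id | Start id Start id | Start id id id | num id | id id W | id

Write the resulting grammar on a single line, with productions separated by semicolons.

Start has alternatives sharing prefix 'num': factor to Start → num Start1 with Start1 → ε | num.
W has alternatives sharing prefix 'Start id': factor to W → Start id W1 with W1 → ε | Start id | id id.
W has alternatives sharing prefix 'id': factor to W → id W2 with W2 → id W | ε.

Start ::= id W | num Start1; W ::= num id | Start id W1 | id W2; Start1 ::= ε | num; W1 ::= ε | Start id | id id; W2 ::= id W | ε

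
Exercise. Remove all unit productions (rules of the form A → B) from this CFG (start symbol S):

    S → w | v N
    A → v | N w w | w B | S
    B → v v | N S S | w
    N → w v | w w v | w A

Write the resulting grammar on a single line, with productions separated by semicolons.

Unit pairs: A ⇒* {S}.
For each unit pair (A, B), copy every non-unit production of B to A, then drop all unit productions.

S → w | v N; A → w | v N | v | N w w | w B; B → v v | N S S | w; N → w v | w w v | w A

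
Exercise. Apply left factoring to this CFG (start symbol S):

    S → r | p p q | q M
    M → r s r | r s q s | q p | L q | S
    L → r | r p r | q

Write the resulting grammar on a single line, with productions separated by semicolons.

M has alternatives sharing prefix 'r s': factor to M → r s M' with M' → r | q s.
L has alternatives sharing prefix 'r': factor to L → r L' with L' → ε | p r.

S → r | p p q | q M; M → q p | L q | S | r s M'; L → q | r L'; M' → r | q s; L' → ε | p r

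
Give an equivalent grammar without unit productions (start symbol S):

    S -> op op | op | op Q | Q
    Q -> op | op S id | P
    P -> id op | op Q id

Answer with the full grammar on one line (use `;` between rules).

S -> op op | op | op Q | id op | op Q id | op S id; Q -> id op | op Q id | op | op S id; P -> id op | op Q id

Unit pairs: Q ⇒* {P}; S ⇒* {P, Q}.
For each unit pair (A, B), copy every non-unit production of B to A, then drop all unit productions.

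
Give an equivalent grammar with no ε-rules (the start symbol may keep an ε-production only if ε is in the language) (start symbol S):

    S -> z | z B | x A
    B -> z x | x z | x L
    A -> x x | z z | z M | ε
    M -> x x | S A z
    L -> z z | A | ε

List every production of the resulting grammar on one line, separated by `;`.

S -> z | z B | x A | x; B -> z x | x z | x L | x; A -> x x | z z | z M; M -> x x | S A z | S z; L -> z z | A

Nullable nonterminals: {A, L}.
ε ∉ L(G), so no ε-production is kept.
For each production, add variants omitting each subset of nullable occurrences: S → x A gives x A | x. B → x L gives x L | x. M → S A z gives S A z | S z.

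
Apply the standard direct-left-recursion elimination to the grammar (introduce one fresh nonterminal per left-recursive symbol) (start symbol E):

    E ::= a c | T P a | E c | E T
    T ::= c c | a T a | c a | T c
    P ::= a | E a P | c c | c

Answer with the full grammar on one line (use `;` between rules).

Left recursion appears on E, T.
For E: α = {c, T}, β = {a c, T P a}. Rewrite as E → β E' and E' → α E' | ε.
For T: α = {c}, β = {c c, a T a, c a}. Rewrite as T → β T' and T' → α T' | ε.

E ::= a c E' | T P a E'; T ::= c c T' | a T a T' | c a T'; P ::= a | E a P | c c | c; E' ::= c E' | T E' | ε; T' ::= c T' | ε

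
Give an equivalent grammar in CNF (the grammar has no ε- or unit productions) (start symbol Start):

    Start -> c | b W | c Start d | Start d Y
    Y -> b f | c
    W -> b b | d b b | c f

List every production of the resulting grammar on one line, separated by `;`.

Introduce a nonterminal for each terminal appearing in a rule of length ≥ 2: X1 → b, X2 → c, X3 → d, X4 → f.
Binarize each right-hand side of length ≥ 3 by chaining fresh nonterminals (Y1, Y2, …): affected rules were Start → X2 Start X3; Start → Start X3 Y; W → X3 X1 X1.

Start -> c | X1 W | X2 Y1 | Start Y2; Y -> X1 X4 | c; W -> X1 X1 | X3 Y3 | X2 X4; X1 -> b; X2 -> c; X3 -> d; X4 -> f; Y1 -> Start X3; Y2 -> X3 Y; Y3 -> X1 X1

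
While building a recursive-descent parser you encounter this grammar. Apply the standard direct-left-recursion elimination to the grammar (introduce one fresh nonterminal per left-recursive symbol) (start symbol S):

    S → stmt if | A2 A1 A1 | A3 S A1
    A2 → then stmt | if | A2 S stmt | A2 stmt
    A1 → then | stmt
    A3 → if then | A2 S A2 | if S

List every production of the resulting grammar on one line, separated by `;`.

Directly left-recursive nonterminal: A2.
For A2: α = {S stmt, stmt}, β = {then stmt, if}. Rewrite as A2 → β A2' and A2' → α A2' | ε.

S → stmt if | A2 A1 A1 | A3 S A1; A2 → then stmt A2' | if A2'; A1 → then | stmt; A3 → if then | A2 S A2 | if S; A2' → S stmt A2' | stmt A2' | ε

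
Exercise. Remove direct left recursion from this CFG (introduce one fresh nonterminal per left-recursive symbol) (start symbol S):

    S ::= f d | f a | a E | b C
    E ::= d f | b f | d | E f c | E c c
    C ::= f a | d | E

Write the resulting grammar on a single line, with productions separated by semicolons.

Left recursion appears on E.
For E: α = {f c, c c}, β = {d f, b f, d}. Rewrite as E → β E' and E' → α E' | ε.

S ::= f d | f a | a E | b C; E ::= d f E' | b f E' | d E'; C ::= f a | d | E; E' ::= f c E' | c c E' | ε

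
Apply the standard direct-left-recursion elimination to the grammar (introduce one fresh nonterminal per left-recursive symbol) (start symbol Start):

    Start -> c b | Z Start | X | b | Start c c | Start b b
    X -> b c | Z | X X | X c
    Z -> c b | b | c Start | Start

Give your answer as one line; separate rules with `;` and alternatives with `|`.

Directly left-recursive nonterminals: Start, X.
For Start: α = {c c, b b}, β = {c b, Z Start, X, b}. Rewrite as Start → β Start1 and Start1 → α Start1 | ε.
For X: α = {X, c}, β = {b c, Z}. Rewrite as X → β X1 and X1 → α X1 | ε.

Start -> c b Start1 | Z Start Start1 | X Start1 | b Start1; X -> b c X1 | Z X1; Z -> c b | b | c Start | Start; Start1 -> c c Start1 | b b Start1 | ε; X1 -> X X1 | c X1 | ε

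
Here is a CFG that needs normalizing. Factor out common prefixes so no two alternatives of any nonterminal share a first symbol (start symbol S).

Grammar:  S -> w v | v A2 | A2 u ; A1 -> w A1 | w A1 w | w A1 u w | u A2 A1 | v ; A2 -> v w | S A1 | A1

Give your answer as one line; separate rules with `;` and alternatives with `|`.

A1 has alternatives sharing prefix 'w A1': factor to A1 → w A1 A1' with A1' → ε | w | u w.

S -> w v | v A2 | A2 u; A1 -> u A2 A1 | v | w A1 A1'; A2 -> v w | S A1 | A1; A1' -> ε | w | u w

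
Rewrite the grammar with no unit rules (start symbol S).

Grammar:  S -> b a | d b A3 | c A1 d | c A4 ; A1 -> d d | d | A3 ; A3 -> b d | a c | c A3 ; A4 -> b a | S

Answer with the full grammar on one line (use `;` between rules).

S -> b a | d b A3 | c A1 d | c A4; A1 -> d d | d | b d | a c | c A3; A3 -> b d | a c | c A3; A4 -> b a | d b A3 | c A1 d | c A4

Unit pairs: A1 ⇒* {A3}; A4 ⇒* {S}.
For each unit pair (A, B), copy every non-unit production of B to A, then drop all unit productions.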